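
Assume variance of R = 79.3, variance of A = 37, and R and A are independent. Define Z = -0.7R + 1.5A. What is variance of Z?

variance of Z = 122.107

variance of Z = a²·variance of R + b²·variance of A + 2ab·covariance of R and A with a = -0.7, b = 1.5.
Independence gives covariance of R and A = 0.
= (-0.7)²·79.3 + 1.5²·37 + 2·(-0.7)·1.5·0
= 38.857 + 83.25 + 0 = 122.107.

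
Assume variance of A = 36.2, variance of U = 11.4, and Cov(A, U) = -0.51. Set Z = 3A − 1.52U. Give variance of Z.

variance of Z = a²·variance of A + b²·variance of U + 2ab·Cov(A, U) with a = 3, b = -1.52.
= 3²·36.2 + (-1.52)²·11.4 + 2·3·(-1.52)·(-0.51)
= 325.8 + 26.33856 + 4.6512 = 356.78976.

variance of Z = 356.78976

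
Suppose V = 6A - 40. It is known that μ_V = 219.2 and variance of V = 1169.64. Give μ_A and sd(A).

From V = 6A - 40: μ_V = a·μ_A + b, so μ_A = (μ_V − b)/a = (219.2 − (-40))/6 = 43.2.
sd(V) = √1169.64 = 34.2.
sd(V) = |a|·sd(A), so sd(A) = 34.2/|6| = 5.7.

μ_A = 43.2, sd(A) = 5.7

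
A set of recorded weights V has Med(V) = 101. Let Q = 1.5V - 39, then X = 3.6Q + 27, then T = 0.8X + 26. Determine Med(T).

Med(T) = 371.6

Med(Q) = 1.5·101 + (-39) = 112.5.
Med(X) = 3.6·112.5 + 27 = 432.
Med(T) = 0.8·432 + 26 = 371.6.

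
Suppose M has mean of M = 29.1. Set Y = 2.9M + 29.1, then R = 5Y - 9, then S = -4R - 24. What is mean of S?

mean of S = -2257.8

mean of Y = 2.9·29.1 + 29.1 = 113.49.
mean of R = 5·113.49 + (-9) = 558.45.
mean of S = (-4)·558.45 + (-24) = -2257.8.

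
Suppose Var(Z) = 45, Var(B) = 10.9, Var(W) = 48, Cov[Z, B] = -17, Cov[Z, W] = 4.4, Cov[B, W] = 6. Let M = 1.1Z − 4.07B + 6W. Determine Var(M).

Var(M) = a²·Var(Z) + b²·Var(B) + c²·Var(W) + 2ab·Cov[Z, B] + 2ac·Cov[Z, W] + 2bc·Cov[B, W], with a = 1.1, b = -4.07, c = 6.
= 54.45 + 180.55741 + 1728 + 152.218 + 58.08 + (-293.04)
= 1880.26541.

Var(M) = 1880.26541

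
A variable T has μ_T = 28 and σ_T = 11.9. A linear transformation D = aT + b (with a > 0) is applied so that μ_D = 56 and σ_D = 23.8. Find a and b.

a = 2, b = 0

σ_D = a·σ_T (a > 0), so a = 23.8/11.9 = 2.
μ_D = a·μ_T + b, so b = 56 − 2·28 = 0.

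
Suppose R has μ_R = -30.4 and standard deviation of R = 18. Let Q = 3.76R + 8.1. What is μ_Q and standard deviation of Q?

μ_Q = -106.204, standard deviation of Q = 67.68

Q = 3.76R + 8.1 is linear with a = 3.76, b = 8.1.
μ_Q = a·μ_R + b = 3.76·(-30.4) + 8.1 = -106.204.
standard deviation of Q = |a|·standard deviation of R = |3.76|·18 = 67.68.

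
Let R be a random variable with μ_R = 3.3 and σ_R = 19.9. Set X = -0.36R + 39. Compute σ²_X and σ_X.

X = -0.36R + 39 is linear with a = -0.36, b = 39.
σ²_R = 19.9² = 396.01.
σ²_X = a²·σ²_R = (-0.36)²·396.01 = 51.322896 (the additive constant 39 does not affect variance).
σ_X = |a|·σ_R = |-0.36|·19.9 = 7.164.

σ²_X = 51.322896, σ_X = 7.164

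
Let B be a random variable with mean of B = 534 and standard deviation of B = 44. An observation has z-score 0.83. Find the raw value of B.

B = 570.52

B = mean of B + z·standard deviation of B = 534 + 0.83·44 = 570.52.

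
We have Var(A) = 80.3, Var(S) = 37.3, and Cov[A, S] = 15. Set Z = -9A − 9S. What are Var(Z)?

Var(Z) = a²·Var(A) + b²·Var(S) + 2ab·Cov[A, S] with a = -9, b = -9.
= (-9)²·80.3 + (-9)²·37.3 + 2·(-9)·(-9)·15
= 6504.3 + 3021.3 + 2430 = 11955.6.

Var(Z) = 11955.6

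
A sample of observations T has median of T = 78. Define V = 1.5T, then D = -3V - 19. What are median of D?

median of V = 1.5·78 = 117.
median of D = (-3)·117 + (-19) = -370.

median of D = -370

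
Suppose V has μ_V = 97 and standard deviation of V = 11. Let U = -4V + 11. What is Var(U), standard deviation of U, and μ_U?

Var(U) = 1936, standard deviation of U = 44, μ_U = -377

U = -4V + 11 is linear with a = -4, b = 11.
Var(V) = 11² = 121.
Var(U) = a²·Var(V) = (-4)²·121 = 1936 (the additive constant 11 does not affect variance).
standard deviation of U = |a|·standard deviation of V = |-4|·11 = 44.
μ_U = a·μ_V + b = (-4)·97 + 11 = -377.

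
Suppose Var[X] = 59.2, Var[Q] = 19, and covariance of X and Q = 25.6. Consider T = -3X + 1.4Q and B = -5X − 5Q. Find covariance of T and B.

covariance of T and B = 959.8

By bilinearity, covariance of T and B = ac·Var[X] + bd·Var[Q] + (ad+bc)·covariance of X and Q, with a=-3, b=1.4, c=-5, d=-5.
ac·Var[X] = (-3)·(-5)·59.2 = 888
bd·Var[Q] = 1.4·(-5)·19 = -133
(ad+bc)·covariance of X and Q = (8)·25.6 = 204.8
covariance of T and B = 888 + (-133) + 204.8 = 959.8.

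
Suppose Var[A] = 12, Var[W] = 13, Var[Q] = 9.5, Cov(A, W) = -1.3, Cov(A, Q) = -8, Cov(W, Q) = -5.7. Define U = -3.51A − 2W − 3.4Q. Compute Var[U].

Var[U] = 22.9452

Var[U] = a²·Var[A] + b²·Var[W] + c²·Var[Q] + 2ab·Cov(A, W) + 2ac·Cov(A, Q) + 2bc·Cov(W, Q), with a = -3.51, b = -2, c = -3.4.
= 147.8412 + 52 + 109.82 + (-18.252) + (-190.944) + (-77.52)
= 22.9452.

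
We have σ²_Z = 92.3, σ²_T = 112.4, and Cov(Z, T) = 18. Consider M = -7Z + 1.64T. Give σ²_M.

σ²_M = a²·σ²_Z + b²·σ²_T + 2ab·Cov(Z, T) with a = -7, b = 1.64.
= (-7)²·92.3 + 1.64²·112.4 + 2·(-7)·1.64·18
= 4522.7 + 302.31104 + (-413.28) = 4411.73104.

σ²_M = 4411.73104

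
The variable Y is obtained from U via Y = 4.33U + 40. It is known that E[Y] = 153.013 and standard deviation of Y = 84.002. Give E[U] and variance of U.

E[U] = 26.1, variance of U = 376.36

From Y = 4.33U + 40: E[Y] = a·E[U] + b, so E[U] = (E[Y] − b)/a = (153.013 − 40)/4.33 = 26.1.
variance of Y = 84.002² = 7056.336004.
variance of Y = a²·variance of U, so variance of U = 7056.336004/4.33² = 376.36.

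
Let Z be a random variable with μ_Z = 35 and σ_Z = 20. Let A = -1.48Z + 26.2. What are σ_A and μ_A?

A = -1.48Z + 26.2 is linear with a = -1.48, b = 26.2.
σ_A = |a|·σ_Z = |-1.48|·20 = 29.6.
μ_A = a·μ_Z + b = (-1.48)·35 + 26.2 = -25.6.

σ_A = 29.6, μ_A = -25.6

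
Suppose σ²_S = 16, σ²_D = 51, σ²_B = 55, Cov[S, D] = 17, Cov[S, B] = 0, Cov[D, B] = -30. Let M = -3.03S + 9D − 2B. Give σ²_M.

σ²_M = 4650.7144

σ²_M = a²·σ²_S + b²·σ²_D + c²·σ²_B + 2ab·Cov[S, D] + 2ac·Cov[S, B] + 2bc·Cov[D, B], with a = -3.03, b = 9, c = -2.
= 146.8944 + 4131 + 220 + (-927.18) + 0 + 1080
= 4650.7144.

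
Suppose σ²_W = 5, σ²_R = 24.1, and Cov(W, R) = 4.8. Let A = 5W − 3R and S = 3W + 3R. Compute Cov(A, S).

Cov(A, S) = -113.1

By bilinearity, Cov(A, S) = ac·σ²_W + bd·σ²_R + (ad+bc)·Cov(W, R), with a=5, b=-3, c=3, d=3.
ac·σ²_W = 5·3·5 = 75
bd·σ²_R = (-3)·3·24.1 = -216.9
(ad+bc)·Cov(W, R) = (6)·4.8 = 28.8
Cov(A, S) = 75 + (-216.9) + 28.8 = -113.1.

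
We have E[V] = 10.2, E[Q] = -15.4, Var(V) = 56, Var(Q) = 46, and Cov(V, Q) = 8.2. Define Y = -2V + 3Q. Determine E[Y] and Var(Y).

E[Y] = (-2)·E[V] + 3·E[Q] = (-2)·10.2 + 3·(-15.4) = -66.6.
Var(Y) = a²·Var(V) + b²·Var(Q) + 2ab·Cov(V, Q) with a = -2, b = 3.
= (-2)²·56 + 3²·46 + 2·(-2)·3·8.2
= 224 + 414 + (-98.4) = 539.6.

E[Y] = -66.6, Var(Y) = 539.6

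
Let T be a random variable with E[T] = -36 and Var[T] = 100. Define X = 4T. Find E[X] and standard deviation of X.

E[X] = -144, standard deviation of X = 40

X = 4T is linear with a = 4, b = 0.
E[X] = a·E[T] + b = 4·(-36) = -144.
standard deviation of T = √100 = 10.
standard deviation of X = |a|·standard deviation of T = |4|·10 = 40.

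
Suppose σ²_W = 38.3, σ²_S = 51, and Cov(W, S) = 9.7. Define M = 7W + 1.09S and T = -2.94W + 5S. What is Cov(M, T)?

By bilinearity, Cov(M, T) = ac·σ²_W + bd·σ²_S + (ad+bc)·Cov(W, S), with a=7, b=1.09, c=-2.94, d=5.
ac·σ²_W = 7·(-2.94)·38.3 = -788.214
bd·σ²_S = 1.09·5·51 = 277.95
(ad+bc)·Cov(W, S) = (31.7954)·9.7 = 308.41538
Cov(M, T) = -788.214 + 277.95 + 308.41538 = -201.84862.

Cov(M, T) = -201.84862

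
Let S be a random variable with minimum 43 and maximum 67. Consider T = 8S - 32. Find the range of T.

Range of S = 67 − 43 = 24.
Range(T) = |a|·Range(S) = |8|·24 = 192.

Range(T) = 192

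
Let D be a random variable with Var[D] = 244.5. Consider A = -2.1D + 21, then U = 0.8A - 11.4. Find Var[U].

Var[U] = 690.0768

Var[A] = (-2.1)²·244.5 = 1078.245.
Var[U] = 0.8²·1078.245 = 690.0768.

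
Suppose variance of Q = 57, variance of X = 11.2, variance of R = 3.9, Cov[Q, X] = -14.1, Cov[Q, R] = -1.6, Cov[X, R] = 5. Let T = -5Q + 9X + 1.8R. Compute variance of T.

variance of T = a²·variance of Q + b²·variance of X + c²·variance of R + 2ab·Cov[Q, X] + 2ac·Cov[Q, R] + 2bc·Cov[X, R], with a = -5, b = 9, c = 1.8.
= 1425 + 907.2 + 12.636 + 1269 + 28.8 + 162
= 3804.636.

variance of T = 3804.636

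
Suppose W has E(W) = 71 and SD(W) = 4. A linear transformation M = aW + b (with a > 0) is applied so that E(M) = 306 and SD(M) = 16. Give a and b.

a = 4, b = 22

SD(M) = a·SD(W) (a > 0), so a = 16/4 = 4.
E(M) = a·E(W) + b, so b = 306 − 4·71 = 22.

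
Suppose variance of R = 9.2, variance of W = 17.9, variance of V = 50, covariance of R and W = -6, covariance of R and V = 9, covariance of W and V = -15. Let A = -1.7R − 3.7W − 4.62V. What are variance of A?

variance of A = 891.931

variance of A = a²·variance of R + b²·variance of W + c²·variance of V + 2ab·covariance of R and W + 2ac·covariance of R and V + 2bc·covariance of W and V, with a = -1.7, b = -3.7, c = -4.62.
= 26.588 + 245.051 + 1067.22 + (-75.48) + 141.372 + (-512.82)
= 891.931.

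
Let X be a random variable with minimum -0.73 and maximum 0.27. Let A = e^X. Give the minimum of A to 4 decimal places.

min(A) = 0.4819

e^X is increasing on this domain, so min(A) comes from min(X) = -0.73: min(A) = exp(-0.73) ≈ 0.4819.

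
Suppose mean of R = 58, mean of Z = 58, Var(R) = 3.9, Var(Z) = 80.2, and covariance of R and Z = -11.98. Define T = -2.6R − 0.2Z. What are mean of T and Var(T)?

mean of T = (-2.6)·mean of R + (-0.2)·mean of Z = (-2.6)·58 + (-0.2)·58 = -162.4.
Var(T) = a²·Var(R) + b²·Var(Z) + 2ab·covariance of R and Z with a = -2.6, b = -0.2.
= (-2.6)²·3.9 + (-0.2)²·80.2 + 2·(-2.6)·(-0.2)·(-11.98)
= 26.364 + 3.208 + (-12.4592) = 17.1128.

mean of T = -162.4, Var(T) = 17.1128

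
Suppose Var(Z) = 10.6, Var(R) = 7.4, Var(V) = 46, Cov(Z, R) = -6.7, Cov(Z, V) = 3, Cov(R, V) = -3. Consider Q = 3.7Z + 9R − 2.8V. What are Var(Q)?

Var(Q) = 747.974

Var(Q) = a²·Var(Z) + b²·Var(R) + c²·Var(V) + 2ab·Cov(Z, R) + 2ac·Cov(Z, V) + 2bc·Cov(R, V), with a = 3.7, b = 9, c = -2.8.
= 145.114 + 599.4 + 360.64 + (-446.22) + (-62.16) + 151.2
= 747.974.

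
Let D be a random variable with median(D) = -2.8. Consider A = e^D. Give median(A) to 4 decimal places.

median(A) = 0.0608

e^D is monotone on this domain, so median(A) = exp(-2.8) ≈ 0.0608.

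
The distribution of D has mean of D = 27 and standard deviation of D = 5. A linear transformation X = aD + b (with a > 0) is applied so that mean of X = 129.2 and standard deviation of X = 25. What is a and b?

standard deviation of X = a·standard deviation of D (a > 0), so a = 25/5 = 5.
mean of X = a·mean of D + b, so b = 129.2 − 5·27 = -5.8.

a = 5, b = -5.8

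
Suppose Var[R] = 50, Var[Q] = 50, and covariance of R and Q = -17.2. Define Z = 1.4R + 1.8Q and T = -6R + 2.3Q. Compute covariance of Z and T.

By bilinearity, covariance of Z and T = ac·Var[R] + bd·Var[Q] + (ad+bc)·covariance of R and Q, with a=1.4, b=1.8, c=-6, d=2.3.
ac·Var[R] = 1.4·(-6)·50 = -420
bd·Var[Q] = 1.8·2.3·50 = 207
(ad+bc)·covariance of R and Q = (-7.58)·(-17.2) = 130.376
covariance of Z and T = -420 + 207 + 130.376 = -82.624.

covariance of Z and T = -82.624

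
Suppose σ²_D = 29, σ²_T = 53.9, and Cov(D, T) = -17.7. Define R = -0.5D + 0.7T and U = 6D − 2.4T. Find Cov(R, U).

By bilinearity, Cov(R, U) = ac·σ²_D + bd·σ²_T + (ad+bc)·Cov(D, T), with a=-0.5, b=0.7, c=6, d=-2.4.
ac·σ²_D = (-0.5)·6·29 = -87
bd·σ²_T = 0.7·(-2.4)·53.9 = -90.552
(ad+bc)·Cov(D, T) = (5.4)·(-17.7) = -95.58
Cov(R, U) = -87 + (-90.552) + (-95.58) = -273.132.

Cov(R, U) = -273.132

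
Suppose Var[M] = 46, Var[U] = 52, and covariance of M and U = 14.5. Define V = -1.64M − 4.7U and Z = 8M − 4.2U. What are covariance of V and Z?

covariance of V and Z = -22.364

By bilinearity, covariance of V and Z = ac·Var[M] + bd·Var[U] + (ad+bc)·covariance of M and U, with a=-1.64, b=-4.7, c=8, d=-4.2.
ac·Var[M] = (-1.64)·8·46 = -603.52
bd·Var[U] = (-4.7)·(-4.2)·52 = 1026.48
(ad+bc)·covariance of M and U = (-30.712)·14.5 = -445.324
covariance of V and Z = -603.52 + 1026.48 + (-445.324) = -22.364.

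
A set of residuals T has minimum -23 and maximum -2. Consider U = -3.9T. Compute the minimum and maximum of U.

a = -3.9 < 0, so order reverses: min(U) = a·max(T)+b = (-3.9)·(-2) = 7.8; max(U) = a·min(T)+b = (-3.9)·(-23) = 89.7.

min(U) = 7.8, max(U) = 89.7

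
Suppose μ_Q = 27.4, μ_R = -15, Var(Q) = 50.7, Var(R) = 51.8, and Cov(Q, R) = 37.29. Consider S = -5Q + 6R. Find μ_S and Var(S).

μ_S = (-5)·μ_Q + 6·μ_R = (-5)·27.4 + 6·(-15) = -227.
Var(S) = a²·Var(Q) + b²·Var(R) + 2ab·Cov(Q, R) with a = -5, b = 6.
= (-5)²·50.7 + 6²·51.8 + 2·(-5)·6·37.29
= 1267.5 + 1864.8 + (-2237.4) = 894.9.

μ_S = -227, Var(S) = 894.9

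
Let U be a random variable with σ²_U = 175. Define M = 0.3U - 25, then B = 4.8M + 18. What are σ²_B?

σ²_B = 362.88

σ²_M = 0.3²·175 = 15.75.
σ²_B = 4.8²·15.75 = 362.88.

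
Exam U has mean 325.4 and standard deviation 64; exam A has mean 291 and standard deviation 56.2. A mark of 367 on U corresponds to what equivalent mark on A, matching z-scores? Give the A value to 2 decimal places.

A = 327.53

z = (367 − 325.4)/64 = 0.65.
A = 291 + z·56.2 = 291 + (367 − 325.4)·56.2/64 = 327.53.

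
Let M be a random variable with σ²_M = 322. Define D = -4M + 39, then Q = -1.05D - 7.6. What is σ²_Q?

σ²_Q = 5680.08

σ²_D = (-4)²·322 = 5152.
σ²_Q = (-1.05)²·5152 = 5680.08.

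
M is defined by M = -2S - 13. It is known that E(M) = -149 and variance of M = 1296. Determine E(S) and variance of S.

From M = -2S - 13: E(M) = a·E(S) + b, so E(S) = (E(M) − b)/a = (-149 − (-13))/(-2) = 68.
variance of M = a²·variance of S, so variance of S = 1296/(-2)² = 324.

E(S) = 68, variance of S = 324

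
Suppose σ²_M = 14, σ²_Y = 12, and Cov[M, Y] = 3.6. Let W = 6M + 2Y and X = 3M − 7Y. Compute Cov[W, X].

By bilinearity, Cov[W, X] = ac·σ²_M + bd·σ²_Y + (ad+bc)·Cov[M, Y], with a=6, b=2, c=3, d=-7.
ac·σ²_M = 6·3·14 = 252
bd·σ²_Y = 2·(-7)·12 = -168
(ad+bc)·Cov[M, Y] = (-36)·3.6 = -129.6
Cov[W, X] = 252 + (-168) + (-129.6) = -45.6.

Cov[W, X] = -45.6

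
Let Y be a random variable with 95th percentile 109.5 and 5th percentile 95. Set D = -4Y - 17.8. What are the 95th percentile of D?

Since a = -4 < 0 the transformation is decreasing, reversing order: the 95th percentile of D corresponds to the 5th percentile of Y.
So P_{95}(D) = a·P_{5}(Y) + b = (-4)·95 + (-17.8) = -397.8.

95th percentile of D = -397.8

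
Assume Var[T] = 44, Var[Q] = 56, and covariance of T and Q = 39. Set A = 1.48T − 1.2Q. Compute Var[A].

Var[A] = a²·Var[T] + b²·Var[Q] + 2ab·covariance of T and Q with a = 1.48, b = -1.2.
= 1.48²·44 + (-1.2)²·56 + 2·1.48·(-1.2)·39
= 96.3776 + 80.64 + (-138.528) = 38.4896.

Var[A] = 38.4896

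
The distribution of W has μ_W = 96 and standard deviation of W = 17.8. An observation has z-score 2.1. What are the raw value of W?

W = μ_W + z·standard deviation of W = 96 + 2.1·17.8 = 133.38.

W = 133.38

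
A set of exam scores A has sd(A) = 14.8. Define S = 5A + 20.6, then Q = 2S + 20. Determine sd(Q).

sd(Q) = 148

sd(S) = |5|·14.8 = 74.
sd(Q) = |2|·74 = 148.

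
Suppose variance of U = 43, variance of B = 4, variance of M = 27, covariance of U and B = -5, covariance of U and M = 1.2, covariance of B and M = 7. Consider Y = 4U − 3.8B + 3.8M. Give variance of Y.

variance of Y = 1121.96

variance of Y = a²·variance of U + b²·variance of B + c²·variance of M + 2ab·covariance of U and B + 2ac·covariance of U and M + 2bc·covariance of B and M, with a = 4, b = -3.8, c = 3.8.
= 688 + 57.76 + 389.88 + 152 + 36.48 + (-202.16)
= 1121.96.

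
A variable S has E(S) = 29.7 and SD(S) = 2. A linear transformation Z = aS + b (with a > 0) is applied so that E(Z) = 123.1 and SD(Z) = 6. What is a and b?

a = 3, b = 34

SD(Z) = a·SD(S) (a > 0), so a = 6/2 = 3.
E(Z) = a·E(S) + b, so b = 123.1 − 3·29.7 = 34.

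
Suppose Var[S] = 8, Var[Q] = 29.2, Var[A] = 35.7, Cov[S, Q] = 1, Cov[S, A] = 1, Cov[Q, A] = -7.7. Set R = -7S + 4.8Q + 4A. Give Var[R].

Var[R] = 1217.088

Var[R] = a²·Var[S] + b²·Var[Q] + c²·Var[A] + 2ab·Cov[S, Q] + 2ac·Cov[S, A] + 2bc·Cov[Q, A], with a = -7, b = 4.8, c = 4.
= 392 + 672.768 + 571.2 + (-67.2) + (-56) + (-295.68)
= 1217.088.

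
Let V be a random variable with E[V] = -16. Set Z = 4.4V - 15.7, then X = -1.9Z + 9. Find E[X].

E[Z] = 4.4·(-16) + (-15.7) = -86.1.
E[X] = (-1.9)·(-86.1) + 9 = 172.59.

E[X] = 172.59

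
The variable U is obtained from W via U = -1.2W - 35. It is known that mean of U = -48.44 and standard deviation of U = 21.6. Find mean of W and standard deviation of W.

From U = -1.2W - 35: mean of U = a·mean of W + b, so mean of W = (mean of U − b)/a = (-48.44 − (-35))/(-1.2) = 11.2.
standard deviation of U = |a|·standard deviation of W, so standard deviation of W = 21.6/|-1.2| = 18.

mean of W = 11.2, standard deviation of W = 18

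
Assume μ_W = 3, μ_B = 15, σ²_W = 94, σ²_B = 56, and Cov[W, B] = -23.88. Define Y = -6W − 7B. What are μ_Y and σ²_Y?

μ_Y = (-6)·μ_W + (-7)·μ_B = (-6)·3 + (-7)·15 = -123.
σ²_Y = a²·σ²_W + b²·σ²_B + 2ab·Cov[W, B] with a = -6, b = -7.
= (-6)²·94 + (-7)²·56 + 2·(-6)·(-7)·(-23.88)
= 3384 + 2744 + (-2005.92) = 4122.08.

μ_Y = -123, σ²_Y = 4122.08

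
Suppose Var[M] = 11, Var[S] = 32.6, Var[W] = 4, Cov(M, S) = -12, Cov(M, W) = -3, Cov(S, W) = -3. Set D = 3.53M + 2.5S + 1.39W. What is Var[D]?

Var[D] = 86.4581

Var[D] = a²·Var[M] + b²·Var[S] + c²·Var[W] + 2ab·Cov(M, S) + 2ac·Cov(M, W) + 2bc·Cov(S, W), with a = 3.53, b = 2.5, c = 1.39.
= 137.0699 + 203.75 + 7.7284 + (-211.8) + (-29.4402) + (-20.85)
= 86.4581.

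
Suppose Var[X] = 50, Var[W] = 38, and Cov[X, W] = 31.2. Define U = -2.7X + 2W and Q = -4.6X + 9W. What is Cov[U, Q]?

By bilinearity, Cov[U, Q] = ac·Var[X] + bd·Var[W] + (ad+bc)·Cov[X, W], with a=-2.7, b=2, c=-4.6, d=9.
ac·Var[X] = (-2.7)·(-4.6)·50 = 621
bd·Var[W] = 2·9·38 = 684
(ad+bc)·Cov[X, W] = (-33.5)·31.2 = -1045.2
Cov[U, Q] = 621 + 684 + (-1045.2) = 259.8.

Cov[U, Q] = 259.8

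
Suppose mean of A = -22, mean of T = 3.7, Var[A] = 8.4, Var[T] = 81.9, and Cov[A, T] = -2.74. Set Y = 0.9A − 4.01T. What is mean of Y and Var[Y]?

mean of Y = -34.637, Var[Y] = 1343.54151

mean of Y = 0.9·mean of A + (-4.01)·mean of T = 0.9·(-22) + (-4.01)·3.7 = -34.637.
Var[Y] = a²·Var[A] + b²·Var[T] + 2ab·Cov[A, T] with a = 0.9, b = -4.01.
= 0.9²·8.4 + (-4.01)²·81.9 + 2·0.9·(-4.01)·(-2.74)
= 6.804 + 1316.96019 + 19.77732 = 1343.54151.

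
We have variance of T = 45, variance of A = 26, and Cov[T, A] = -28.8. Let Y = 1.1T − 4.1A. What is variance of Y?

variance of Y = a²·variance of T + b²·variance of A + 2ab·Cov[T, A] with a = 1.1, b = -4.1.
= 1.1²·45 + (-4.1)²·26 + 2·1.1·(-4.1)·(-28.8)
= 54.45 + 437.06 + 259.776 = 751.286.

variance of Y = 751.286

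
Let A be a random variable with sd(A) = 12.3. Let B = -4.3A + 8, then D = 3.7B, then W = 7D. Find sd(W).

sd(W) = 1369.851

sd(B) = |-4.3|·12.3 = 52.89.
sd(D) = |3.7|·52.89 = 195.693.
sd(W) = |7|·195.693 = 1369.851.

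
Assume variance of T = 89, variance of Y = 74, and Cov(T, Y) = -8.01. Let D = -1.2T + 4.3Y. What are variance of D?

variance of D = 1579.0832

variance of D = a²·variance of T + b²·variance of Y + 2ab·Cov(T, Y) with a = -1.2, b = 4.3.
= (-1.2)²·89 + 4.3²·74 + 2·(-1.2)·4.3·(-8.01)
= 128.16 + 1368.26 + 82.6632 = 1579.0832.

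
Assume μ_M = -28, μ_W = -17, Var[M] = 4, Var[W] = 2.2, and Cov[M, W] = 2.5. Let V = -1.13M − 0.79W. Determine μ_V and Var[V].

μ_V = (-1.13)·μ_M + (-0.79)·μ_W = (-1.13)·(-28) + (-0.79)·(-17) = 45.07.
Var[V] = a²·Var[M] + b²·Var[W] + 2ab·Cov[M, W] with a = -1.13, b = -0.79.
= (-1.13)²·4 + (-0.79)²·2.2 + 2·(-1.13)·(-0.79)·2.5
= 5.1076 + 1.37302 + 4.4635 = 10.94412.

μ_V = 45.07, Var[V] = 10.94412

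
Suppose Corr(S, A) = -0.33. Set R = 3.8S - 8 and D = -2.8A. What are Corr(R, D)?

Corr(R, D) = 0.33

Linear rescalings preserve |correlation|; the slopes 3.8 and -2.8 have opposite signs, so the correlation flips sign: Corr(R, D) = −Corr(S, A) = 0.33.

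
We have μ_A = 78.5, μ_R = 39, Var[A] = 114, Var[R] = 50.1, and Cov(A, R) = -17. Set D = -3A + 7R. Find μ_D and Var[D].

μ_D = 37.5, Var[D] = 4194.9

μ_D = (-3)·μ_A + 7·μ_R = (-3)·78.5 + 7·39 = 37.5.
Var[D] = a²·Var[A] + b²·Var[R] + 2ab·Cov(A, R) with a = -3, b = 7.
= (-3)²·114 + 7²·50.1 + 2·(-3)·7·(-17)
= 1026 + 2454.9 + 714 = 4194.9.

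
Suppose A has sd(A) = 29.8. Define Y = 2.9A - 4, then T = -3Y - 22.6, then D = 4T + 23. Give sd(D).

sd(Y) = |2.9|·29.8 = 86.42.
sd(T) = |-3|·86.42 = 259.26.
sd(D) = |4|·259.26 = 1037.04.

sd(D) = 1037.04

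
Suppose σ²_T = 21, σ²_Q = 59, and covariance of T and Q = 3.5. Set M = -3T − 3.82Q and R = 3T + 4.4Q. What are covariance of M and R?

By bilinearity, covariance of M and R = ac·σ²_T + bd·σ²_Q + (ad+bc)·covariance of T and Q, with a=-3, b=-3.82, c=3, d=4.4.
ac·σ²_T = (-3)·3·21 = -189
bd·σ²_Q = (-3.82)·4.4·59 = -991.672
(ad+bc)·covariance of T and Q = (-24.66)·3.5 = -86.31
covariance of M and R = -189 + (-991.672) + (-86.31) = -1266.982.

covariance of M and R = -1266.982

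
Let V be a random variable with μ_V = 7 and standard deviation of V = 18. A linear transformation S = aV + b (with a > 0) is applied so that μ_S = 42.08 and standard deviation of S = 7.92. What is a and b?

a = 0.44, b = 39

standard deviation of S = a·standard deviation of V (a > 0), so a = 7.92/18 = 0.44.
μ_S = a·μ_V + b, so b = 42.08 − 0.44·7 = 39.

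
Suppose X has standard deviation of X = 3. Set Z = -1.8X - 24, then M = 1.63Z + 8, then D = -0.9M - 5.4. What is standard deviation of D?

standard deviation of D = 7.9218

standard deviation of Z = |-1.8|·3 = 5.4.
standard deviation of M = |1.63|·5.4 = 8.802.
standard deviation of D = |-0.9|·8.802 = 7.9218.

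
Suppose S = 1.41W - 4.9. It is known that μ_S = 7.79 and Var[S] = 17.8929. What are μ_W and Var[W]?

From S = 1.41W - 4.9: μ_S = a·μ_W + b, so μ_W = (μ_S − b)/a = (7.79 − (-4.9))/1.41 = 9.
Var[S] = a²·Var[W], so Var[W] = 17.8929/1.41² = 9.

μ_W = 9, Var[W] = 9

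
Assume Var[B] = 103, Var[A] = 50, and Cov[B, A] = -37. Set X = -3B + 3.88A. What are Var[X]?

Var[X] = 2541.08

Var[X] = a²·Var[B] + b²·Var[A] + 2ab·Cov[B, A] with a = -3, b = 3.88.
= (-3)²·103 + 3.88²·50 + 2·(-3)·3.88·(-37)
= 927 + 752.72 + 861.36 = 2541.08.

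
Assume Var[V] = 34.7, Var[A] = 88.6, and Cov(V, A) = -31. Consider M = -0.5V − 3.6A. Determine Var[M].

Var[M] = a²·Var[V] + b²·Var[A] + 2ab·Cov(V, A) with a = -0.5, b = -3.6.
= (-0.5)²·34.7 + (-3.6)²·88.6 + 2·(-0.5)·(-3.6)·(-31)
= 8.675 + 1148.256 + (-111.6) = 1045.331.

Var[M] = 1045.331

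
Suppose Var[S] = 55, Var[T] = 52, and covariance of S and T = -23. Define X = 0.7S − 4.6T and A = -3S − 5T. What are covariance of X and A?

By bilinearity, covariance of X and A = ac·Var[S] + bd·Var[T] + (ad+bc)·covariance of S and T, with a=0.7, b=-4.6, c=-3, d=-5.
ac·Var[S] = 0.7·(-3)·55 = -115.5
bd·Var[T] = (-4.6)·(-5)·52 = 1196
(ad+bc)·covariance of S and T = (10.3)·(-23) = -236.9
covariance of X and A = -115.5 + 1196 + (-236.9) = 843.6.

covariance of X and A = 843.6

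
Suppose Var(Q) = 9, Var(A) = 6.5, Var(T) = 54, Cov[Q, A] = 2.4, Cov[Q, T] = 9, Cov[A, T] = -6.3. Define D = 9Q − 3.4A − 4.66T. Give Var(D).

Var(D) = 875.348

Var(D) = a²·Var(Q) + b²·Var(A) + c²·Var(T) + 2ab·Cov[Q, A] + 2ac·Cov[Q, T] + 2bc·Cov[A, T], with a = 9, b = -3.4, c = -4.66.
= 729 + 75.14 + 1172.6424 + (-146.88) + (-754.92) + (-199.6344)
= 875.348.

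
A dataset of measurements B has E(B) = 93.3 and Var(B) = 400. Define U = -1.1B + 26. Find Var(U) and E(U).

Var(U) = 484, E(U) = -76.63

U = -1.1B + 26 is linear with a = -1.1, b = 26.
Var(U) = a²·Var(B) = (-1.1)²·400 = 484 (the additive constant 26 does not affect variance).
E(U) = a·E(B) + b = (-1.1)·93.3 + 26 = -76.63.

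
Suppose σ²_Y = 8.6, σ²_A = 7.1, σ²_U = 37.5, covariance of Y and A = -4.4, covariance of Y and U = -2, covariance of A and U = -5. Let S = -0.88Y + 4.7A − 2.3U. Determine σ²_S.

σ²_S = a²·σ²_Y + b²·σ²_A + c²·σ²_U + 2ab·covariance of Y and A + 2ac·covariance of Y and U + 2bc·covariance of A and U, with a = -0.88, b = 4.7, c = -2.3.
= 6.65984 + 156.839 + 198.375 + 36.3968 + (-8.096) + 108.1
= 498.27464.

σ²_S = 498.27464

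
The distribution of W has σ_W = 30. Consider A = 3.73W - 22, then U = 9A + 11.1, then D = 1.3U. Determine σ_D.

σ_D = 1309.23

σ_A = |3.73|·30 = 111.9.
σ_U = |9|·111.9 = 1007.1.
σ_D = |1.3|·1007.1 = 1309.23.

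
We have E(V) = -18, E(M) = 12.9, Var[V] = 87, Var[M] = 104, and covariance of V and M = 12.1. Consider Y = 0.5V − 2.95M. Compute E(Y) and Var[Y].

E(Y) = 0.5·E(V) + (-2.95)·E(M) = 0.5·(-18) + (-2.95)·12.9 = -47.055.
Var[Y] = a²·Var[V] + b²·Var[M] + 2ab·covariance of V and M with a = 0.5, b = -2.95.
= 0.5²·87 + (-2.95)²·104 + 2·0.5·(-2.95)·12.1
= 21.75 + 905.06 + (-35.695) = 891.115.

E(Y) = -47.055, Var[Y] = 891.115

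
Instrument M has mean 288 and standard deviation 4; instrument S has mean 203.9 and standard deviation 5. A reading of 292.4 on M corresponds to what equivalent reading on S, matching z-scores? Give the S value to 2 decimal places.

S = 209.40

z = (292.4 − 288)/4 = 1.1.
S = 203.9 + z·5 = 203.9 + (292.4 − 288)·5/4 = 209.40.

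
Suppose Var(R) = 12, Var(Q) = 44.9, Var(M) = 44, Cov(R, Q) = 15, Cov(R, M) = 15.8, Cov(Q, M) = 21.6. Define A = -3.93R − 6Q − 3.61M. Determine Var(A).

Var(A) = a²·Var(R) + b²·Var(Q) + c²·Var(M) + 2ab·Cov(R, Q) + 2ac·Cov(R, M) + 2bc·Cov(Q, M), with a = -3.93, b = -6, c = -3.61.
= 185.3388 + 1616.4 + 573.4124 + 707.4 + 448.31868 + 935.712
= 4466.58188.

Var(A) = 4466.58188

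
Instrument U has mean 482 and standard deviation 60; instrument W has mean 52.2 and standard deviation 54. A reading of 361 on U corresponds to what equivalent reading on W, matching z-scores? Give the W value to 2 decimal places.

W = -56.70

z = (361 − 482)/60 ≈ -2.0167.
W = 52.2 + z·54 = 52.2 + (361 − 482)·54/60 = -56.70.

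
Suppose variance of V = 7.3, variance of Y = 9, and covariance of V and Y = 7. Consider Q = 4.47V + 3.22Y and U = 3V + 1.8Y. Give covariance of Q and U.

By bilinearity, covariance of Q and U = ac·variance of V + bd·variance of Y + (ad+bc)·covariance of V and Y, with a=4.47, b=3.22, c=3, d=1.8.
ac·variance of V = 4.47·3·7.3 = 97.893
bd·variance of Y = 3.22·1.8·9 = 52.164
(ad+bc)·covariance of V and Y = (17.706)·7 = 123.942
covariance of Q and U = 97.893 + 52.164 + 123.942 = 273.999.

covariance of Q and U = 273.999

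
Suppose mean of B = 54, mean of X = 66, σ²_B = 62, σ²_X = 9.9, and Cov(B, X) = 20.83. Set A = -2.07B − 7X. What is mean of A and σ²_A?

mean of A = -573.78, σ²_A = 1354.4172

mean of A = (-2.07)·mean of B + (-7)·mean of X = (-2.07)·54 + (-7)·66 = -573.78.
σ²_A = a²·σ²_B + b²·σ²_X + 2ab·Cov(B, X) with a = -2.07, b = -7.
= (-2.07)²·62 + (-7)²·9.9 + 2·(-2.07)·(-7)·20.83
= 265.6638 + 485.1 + 603.6534 = 1354.4172.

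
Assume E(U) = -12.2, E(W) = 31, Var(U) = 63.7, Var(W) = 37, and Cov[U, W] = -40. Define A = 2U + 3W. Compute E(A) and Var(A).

E(A) = 2·E(U) + 3·E(W) = 2·(-12.2) + 3·31 = 68.6.
Var(A) = a²·Var(U) + b²·Var(W) + 2ab·Cov[U, W] with a = 2, b = 3.
= 2²·63.7 + 3²·37 + 2·2·3·(-40)
= 254.8 + 333 + (-480) = 107.8.

E(A) = 68.6, Var(A) = 107.8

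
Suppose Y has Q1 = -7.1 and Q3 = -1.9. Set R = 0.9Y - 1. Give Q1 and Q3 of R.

a = 0.9 > 0: Q1(R) = a·Q1(Y)+b = -7.39, Q3(R) = a·Q3(Y)+b = -2.71.

Q1(R) = -7.39, Q3(R) = -2.71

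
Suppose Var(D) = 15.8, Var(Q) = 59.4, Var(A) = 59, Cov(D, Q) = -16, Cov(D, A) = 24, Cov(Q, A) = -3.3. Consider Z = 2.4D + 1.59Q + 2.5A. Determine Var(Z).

Var(Z) = a²·Var(D) + b²·Var(Q) + c²·Var(A) + 2ab·Cov(D, Q) + 2ac·Cov(D, A) + 2bc·Cov(Q, A), with a = 2.4, b = 1.59, c = 2.5.
= 91.008 + 150.16914 + 368.75 + (-122.112) + 288 + (-26.235)
= 749.58014.

Var(Z) = 749.58014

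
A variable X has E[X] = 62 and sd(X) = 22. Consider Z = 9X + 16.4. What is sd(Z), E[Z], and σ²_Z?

Z = 9X + 16.4 is linear with a = 9, b = 16.4.
sd(Z) = |a|·sd(X) = |9|·22 = 198.
E[Z] = a·E[X] + b = 9·62 + 16.4 = 574.4.
σ²_X = 22² = 484.
σ²_Z = a²·σ²_X = 9²·484 = 39204 (the additive constant 16.4 does not affect variance).

sd(Z) = 198, E[Z] = 574.4, σ²_Z = 39204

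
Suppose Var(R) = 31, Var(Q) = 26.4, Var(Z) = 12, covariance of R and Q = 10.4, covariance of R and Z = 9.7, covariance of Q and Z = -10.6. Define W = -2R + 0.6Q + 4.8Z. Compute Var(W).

Var(W) = a²·Var(R) + b²·Var(Q) + c²·Var(Z) + 2ab·covariance of R and Q + 2ac·covariance of R and Z + 2bc·covariance of Q and Z, with a = -2, b = 0.6, c = 4.8.
= 124 + 9.504 + 276.48 + (-24.96) + (-186.24) + (-61.056)
= 137.728.

Var(W) = 137.728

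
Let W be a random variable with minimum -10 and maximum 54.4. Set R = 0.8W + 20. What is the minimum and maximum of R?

a = 0.8 > 0, so min(R) = a·min(W)+b = 0.8·(-10) + 20 = 12 and max(R) = 0.8·54.4 + 20 = 63.52.

min(R) = 12, max(R) = 63.52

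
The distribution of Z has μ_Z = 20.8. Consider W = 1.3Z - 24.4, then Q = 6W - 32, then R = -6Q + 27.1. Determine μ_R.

μ_R = 124.06

μ_W = 1.3·20.8 + (-24.4) = 2.64.
μ_Q = 6·2.64 + (-32) = -16.16.
μ_R = (-6)·(-16.16) + 27.1 = 124.06.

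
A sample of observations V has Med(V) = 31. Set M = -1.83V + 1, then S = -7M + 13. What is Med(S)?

Med(S) = 403.11

Med(M) = (-1.83)·31 + 1 = -55.73.
Med(S) = (-7)·(-55.73) + 13 = 403.11.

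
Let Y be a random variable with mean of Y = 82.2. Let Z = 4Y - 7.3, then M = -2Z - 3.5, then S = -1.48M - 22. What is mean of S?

mean of S = 934.82

mean of Z = 4·82.2 + (-7.3) = 321.5.
mean of M = (-2)·321.5 + (-3.5) = -646.5.
mean of S = (-1.48)·(-646.5) + (-22) = 934.82.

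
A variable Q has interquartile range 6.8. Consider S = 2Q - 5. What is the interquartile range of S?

Under S = aQ + b, IQR(S) = |a|·IQR(Q) = |2|·6.8 = 13.6 (shifts cancel; spread scales by |a|).

IQR(S) = 13.6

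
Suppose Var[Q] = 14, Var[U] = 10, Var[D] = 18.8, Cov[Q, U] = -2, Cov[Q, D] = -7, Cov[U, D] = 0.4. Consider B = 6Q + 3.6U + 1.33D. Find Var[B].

Var[B] = a²·Var[Q] + b²·Var[U] + c²·Var[D] + 2ab·Cov[Q, U] + 2ac·Cov[Q, D] + 2bc·Cov[U, D], with a = 6, b = 3.6, c = 1.33.
= 504 + 129.6 + 33.25532 + (-86.4) + (-111.72) + 3.8304
= 472.56572.

Var[B] = 472.56572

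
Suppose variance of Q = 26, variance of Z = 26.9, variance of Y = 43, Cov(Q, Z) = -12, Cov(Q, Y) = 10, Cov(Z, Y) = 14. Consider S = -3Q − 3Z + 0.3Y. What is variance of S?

variance of S = a²·variance of Q + b²·variance of Z + c²·variance of Y + 2ab·Cov(Q, Z) + 2ac·Cov(Q, Y) + 2bc·Cov(Z, Y), with a = -3, b = -3, c = 0.3.
= 234 + 242.1 + 3.87 + (-216) + (-18) + (-25.2)
= 220.77.

variance of S = 220.77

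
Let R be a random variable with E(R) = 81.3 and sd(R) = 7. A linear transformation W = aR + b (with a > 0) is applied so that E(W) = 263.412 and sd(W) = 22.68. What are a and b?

sd(W) = a·sd(R) (a > 0), so a = 22.68/7 = 3.24.
E(W) = a·E(R) + b, so b = 263.412 − 3.24·81.3 = 0.

a = 3.24, b = 0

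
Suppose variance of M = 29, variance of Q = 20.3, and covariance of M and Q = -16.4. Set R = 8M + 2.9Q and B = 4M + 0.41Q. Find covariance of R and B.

By bilinearity, covariance of R and B = ac·variance of M + bd·variance of Q + (ad+bc)·covariance of M and Q, with a=8, b=2.9, c=4, d=0.41.
ac·variance of M = 8·4·29 = 928
bd·variance of Q = 2.9·0.41·20.3 = 24.1367
(ad+bc)·covariance of M and Q = (14.88)·(-16.4) = -244.032
covariance of R and B = 928 + 24.1367 + (-244.032) = 708.1047.

covariance of R and B = 708.1047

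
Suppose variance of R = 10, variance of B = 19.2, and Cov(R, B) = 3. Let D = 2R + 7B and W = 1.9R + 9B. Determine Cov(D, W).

By bilinearity, Cov(D, W) = ac·variance of R + bd·variance of B + (ad+bc)·Cov(R, B), with a=2, b=7, c=1.9, d=9.
ac·variance of R = 2·1.9·10 = 38
bd·variance of B = 7·9·19.2 = 1209.6
(ad+bc)·Cov(R, B) = (31.3)·3 = 93.9
Cov(D, W) = 38 + 1209.6 + 93.9 = 1341.5.

Cov(D, W) = 1341.5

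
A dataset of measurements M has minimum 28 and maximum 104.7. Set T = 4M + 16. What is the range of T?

Range(T) = 306.8

Range of M = 104.7 − 28 = 76.7.
Range(T) = |a|·Range(M) = |4|·76.7 = 306.8.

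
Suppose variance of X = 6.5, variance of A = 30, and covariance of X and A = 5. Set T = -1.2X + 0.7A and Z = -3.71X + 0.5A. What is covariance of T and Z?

covariance of T and Z = 23.453

By bilinearity, covariance of T and Z = ac·variance of X + bd·variance of A + (ad+bc)·covariance of X and A, with a=-1.2, b=0.7, c=-3.71, d=0.5.
ac·variance of X = (-1.2)·(-3.71)·6.5 = 28.938
bd·variance of A = 0.7·0.5·30 = 10.5
(ad+bc)·covariance of X and A = (-3.197)·5 = -15.985
covariance of T and Z = 28.938 + 10.5 + (-15.985) = 23.453.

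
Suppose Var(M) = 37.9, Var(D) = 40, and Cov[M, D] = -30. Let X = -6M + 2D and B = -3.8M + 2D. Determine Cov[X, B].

By bilinearity, Cov[X, B] = ac·Var(M) + bd·Var(D) + (ad+bc)·Cov[M, D], with a=-6, b=2, c=-3.8, d=2.
ac·Var(M) = (-6)·(-3.8)·37.9 = 864.12
bd·Var(D) = 2·2·40 = 160
(ad+bc)·Cov[M, D] = (-19.6)·(-30) = 588
Cov[X, B] = 864.12 + 160 + 588 = 1612.12.

Cov[X, B] = 1612.12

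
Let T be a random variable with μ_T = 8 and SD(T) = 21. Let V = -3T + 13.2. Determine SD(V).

SD(V) = 63

V = -3T + 13.2 is linear with a = -3, b = 13.2.
SD(V) = |a|·SD(T) = |-3|·21 = 63.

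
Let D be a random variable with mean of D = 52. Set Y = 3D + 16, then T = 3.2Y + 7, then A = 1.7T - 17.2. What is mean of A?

mean of A = 930.38

mean of Y = 3·52 + 16 = 172.
mean of T = 3.2·172 + 7 = 557.4.
mean of A = 1.7·557.4 + (-17.2) = 930.38.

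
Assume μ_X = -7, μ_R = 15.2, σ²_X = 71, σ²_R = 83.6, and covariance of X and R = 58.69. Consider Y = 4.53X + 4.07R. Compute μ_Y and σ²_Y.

μ_Y = 30.154, σ²_Y = 5005.956338

μ_Y = 4.53·μ_X + 4.07·μ_R = 4.53·(-7) + 4.07·15.2 = 30.154.
σ²_Y = a²·σ²_X + b²·σ²_R + 2ab·covariance of X and R with a = 4.53, b = 4.07.
= 4.53²·71 + 4.07²·83.6 + 2·4.53·4.07·58.69
= 1456.9839 + 1384.82564 + 2164.146798 = 5005.956338.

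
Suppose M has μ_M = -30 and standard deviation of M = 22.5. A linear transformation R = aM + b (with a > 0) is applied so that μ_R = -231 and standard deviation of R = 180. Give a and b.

a = 8, b = 9

standard deviation of R = a·standard deviation of M (a > 0), so a = 180/22.5 = 8.
μ_R = a·μ_M + b, so b = -231 − 8·(-30) = 9.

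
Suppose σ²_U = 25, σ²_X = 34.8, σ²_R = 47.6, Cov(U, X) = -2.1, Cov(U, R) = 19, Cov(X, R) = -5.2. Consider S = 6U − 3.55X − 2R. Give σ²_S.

σ²_S = 1088.587

σ²_S = a²·σ²_U + b²·σ²_X + c²·σ²_R + 2ab·Cov(U, X) + 2ac·Cov(U, R) + 2bc·Cov(X, R), with a = 6, b = -3.55, c = -2.
= 900 + 438.567 + 190.4 + 89.46 + (-456) + (-73.84)
= 1088.587.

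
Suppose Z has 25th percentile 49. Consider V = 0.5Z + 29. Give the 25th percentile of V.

25th percentile of V = 53.5

Since a = 0.5 > 0 the transformation is increasing, so the 25th percentile of V = a·(P_{25} of Z) + b = 0.5·49 + 29 = 53.5.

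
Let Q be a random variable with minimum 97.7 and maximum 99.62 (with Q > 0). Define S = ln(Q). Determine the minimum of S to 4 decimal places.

min(S) = 4.5819

ln(Q) is increasing on this domain, so min(S) comes from min(Q) = 97.7: min(S) = ln(97.7) ≈ 4.5819.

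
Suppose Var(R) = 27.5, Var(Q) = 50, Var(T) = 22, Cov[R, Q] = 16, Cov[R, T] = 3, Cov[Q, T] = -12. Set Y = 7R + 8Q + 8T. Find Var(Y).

Var(Y) = 6547.5

Var(Y) = a²·Var(R) + b²·Var(Q) + c²·Var(T) + 2ab·Cov[R, Q] + 2ac·Cov[R, T] + 2bc·Cov[Q, T], with a = 7, b = 8, c = 8.
= 1347.5 + 3200 + 1408 + 1792 + 336 + (-1536)
= 6547.5.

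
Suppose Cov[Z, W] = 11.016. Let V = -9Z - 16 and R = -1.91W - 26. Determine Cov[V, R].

Cov[V, R] = a·c·Cov[Z, W] = (-9)·(-1.91)·11.016 = 189.36504. Additive constants drop out.

Cov[V, R] = 189.36504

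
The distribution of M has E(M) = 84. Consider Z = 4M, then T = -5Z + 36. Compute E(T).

E(Z) = 4·84 = 336.
E(T) = (-5)·336 + 36 = -1644.

E(T) = -1644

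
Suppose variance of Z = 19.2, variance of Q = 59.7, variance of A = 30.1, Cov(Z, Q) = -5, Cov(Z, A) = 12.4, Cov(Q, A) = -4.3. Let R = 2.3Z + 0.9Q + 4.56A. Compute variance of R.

variance of R = a²·variance of Z + b²·variance of Q + c²·variance of A + 2ab·Cov(Z, Q) + 2ac·Cov(Z, A) + 2bc·Cov(Q, A), with a = 2.3, b = 0.9, c = 4.56.
= 101.568 + 48.357 + 625.88736 + (-20.7) + 260.1024 + (-35.2944)
= 979.92036.

variance of R = 979.92036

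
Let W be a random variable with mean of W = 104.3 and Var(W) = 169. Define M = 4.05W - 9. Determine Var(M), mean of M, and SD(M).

M = 4.05W - 9 is linear with a = 4.05, b = -9.
Var(M) = a²·Var(W) = 4.05²·169 = 2772.0225 (the additive constant -9 does not affect variance).
mean of M = a·mean of W + b = 4.05·104.3 + (-9) = 413.415.
SD(W) = √169 = 13.
SD(M) = |a|·SD(W) = |4.05|·13 = 52.65.

Var(M) = 2772.0225, mean of M = 413.415, SD(M) = 52.65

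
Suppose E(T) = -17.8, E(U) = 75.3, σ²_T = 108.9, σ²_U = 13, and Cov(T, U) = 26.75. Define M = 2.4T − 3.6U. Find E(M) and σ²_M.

E(M) = -313.8, σ²_M = 333.504

E(M) = 2.4·E(T) + (-3.6)·E(U) = 2.4·(-17.8) + (-3.6)·75.3 = -313.8.
σ²_M = a²·σ²_T + b²·σ²_U + 2ab·Cov(T, U) with a = 2.4, b = -3.6.
= 2.4²·108.9 + (-3.6)²·13 + 2·2.4·(-3.6)·26.75
= 627.264 + 168.48 + (-462.24) = 333.504.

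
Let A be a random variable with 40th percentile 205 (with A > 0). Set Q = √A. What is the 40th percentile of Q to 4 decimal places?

40th percentile of Q = 14.3178

√A is increasing, so P_{40}(Q) = g(P_{40}(A)) ≈ 14.3178.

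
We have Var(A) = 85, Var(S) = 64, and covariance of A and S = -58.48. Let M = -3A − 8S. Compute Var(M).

Var(M) = a²·Var(A) + b²·Var(S) + 2ab·covariance of A and S with a = -3, b = -8.
= (-3)²·85 + (-8)²·64 + 2·(-3)·(-8)·(-58.48)
= 765 + 4096 + (-2807.04) = 2053.96.

Var(M) = 2053.96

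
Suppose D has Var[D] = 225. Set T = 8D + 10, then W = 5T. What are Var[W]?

Var[T] = 8²·225 = 14400.
Var[W] = 5²·14400 = 360000.

Var[W] = 360000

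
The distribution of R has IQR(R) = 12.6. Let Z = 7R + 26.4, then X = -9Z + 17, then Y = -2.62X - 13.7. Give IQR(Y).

IQR(Y) = 2079.756

IQR(Z) = |7|·12.6 = 88.2.
IQR(X) = |-9|·88.2 = 793.8.
IQR(Y) = |-2.62|·793.8 = 2079.756.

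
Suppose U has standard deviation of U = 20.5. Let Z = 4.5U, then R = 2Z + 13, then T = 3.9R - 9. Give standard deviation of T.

standard deviation of T = 719.55

standard deviation of Z = |4.5|·20.5 = 92.25.
standard deviation of R = |2|·92.25 = 184.5.
standard deviation of T = |3.9|·184.5 = 719.55.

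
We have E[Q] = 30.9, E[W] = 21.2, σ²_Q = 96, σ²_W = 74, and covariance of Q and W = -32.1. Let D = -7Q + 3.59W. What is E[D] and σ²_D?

E[D] = -140.192, σ²_D = 7271.0654

E[D] = (-7)·E[Q] + 3.59·E[W] = (-7)·30.9 + 3.59·21.2 = -140.192.
σ²_D = a²·σ²_Q + b²·σ²_W + 2ab·covariance of Q and W with a = -7, b = 3.59.
= (-7)²·96 + 3.59²·74 + 2·(-7)·3.59·(-32.1)
= 4704 + 953.7194 + 1613.346 = 7271.0654.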